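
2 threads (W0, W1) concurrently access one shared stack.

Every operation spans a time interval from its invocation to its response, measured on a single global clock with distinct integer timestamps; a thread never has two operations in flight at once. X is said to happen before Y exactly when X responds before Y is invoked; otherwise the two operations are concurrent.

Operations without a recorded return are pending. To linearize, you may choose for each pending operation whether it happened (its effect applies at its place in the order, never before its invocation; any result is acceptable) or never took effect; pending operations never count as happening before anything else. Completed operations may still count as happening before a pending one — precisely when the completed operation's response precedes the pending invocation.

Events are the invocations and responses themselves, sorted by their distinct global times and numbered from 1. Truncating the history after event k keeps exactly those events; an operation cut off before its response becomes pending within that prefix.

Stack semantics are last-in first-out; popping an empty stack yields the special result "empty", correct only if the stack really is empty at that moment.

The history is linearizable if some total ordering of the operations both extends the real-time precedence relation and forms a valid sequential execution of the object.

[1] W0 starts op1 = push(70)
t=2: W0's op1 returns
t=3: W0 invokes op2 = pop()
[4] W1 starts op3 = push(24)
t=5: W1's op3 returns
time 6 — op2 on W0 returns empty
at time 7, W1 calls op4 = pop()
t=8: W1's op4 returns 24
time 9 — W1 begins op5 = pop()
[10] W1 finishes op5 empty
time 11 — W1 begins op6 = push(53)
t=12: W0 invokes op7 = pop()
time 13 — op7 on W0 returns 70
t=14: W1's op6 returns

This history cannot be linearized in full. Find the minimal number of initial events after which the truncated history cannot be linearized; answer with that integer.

6

a valid linearization of events 1..5 exists, for instance op1, op2, op3:
after step 1 (op1 push(70)): stack <70>
after step 2 (op2 pop() (pending, included)): stack <>
after step 3 (op3 push(24)): stack <24>
adding event 6 (op2 responds at 6) leaves no legal real-time order
for example op1, op2, op3 fails at step 2: op2 pop() → empty is not legal there
for example op1, op3, op2 fails at step 3: op2 pop() → empty is not legal there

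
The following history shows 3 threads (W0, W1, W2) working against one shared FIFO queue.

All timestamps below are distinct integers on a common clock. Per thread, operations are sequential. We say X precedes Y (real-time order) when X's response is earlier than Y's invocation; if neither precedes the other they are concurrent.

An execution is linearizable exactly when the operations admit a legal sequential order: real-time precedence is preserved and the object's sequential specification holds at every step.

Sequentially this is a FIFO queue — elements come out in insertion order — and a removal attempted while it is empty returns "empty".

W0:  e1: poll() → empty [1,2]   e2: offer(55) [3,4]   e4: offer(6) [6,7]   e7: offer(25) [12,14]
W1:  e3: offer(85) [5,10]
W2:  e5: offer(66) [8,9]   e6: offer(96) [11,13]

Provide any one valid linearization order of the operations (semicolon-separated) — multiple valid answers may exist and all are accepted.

e1; e2; e3; e4; e5; e6; e7

1. e1 poll() → empty, leaving queue <>
2. e2 offer(55), leaving queue <55>
3. e3 offer(85), leaving queue <55,85>
4. e4 offer(6), leaving queue <55,85,6>
5. e5 offer(66), leaving queue <55,85,6,66>
6. e6 offer(96), leaving queue <55,85,6,66,96>
7. e7 offer(25), leaving queue <55,85,6,66,96,25>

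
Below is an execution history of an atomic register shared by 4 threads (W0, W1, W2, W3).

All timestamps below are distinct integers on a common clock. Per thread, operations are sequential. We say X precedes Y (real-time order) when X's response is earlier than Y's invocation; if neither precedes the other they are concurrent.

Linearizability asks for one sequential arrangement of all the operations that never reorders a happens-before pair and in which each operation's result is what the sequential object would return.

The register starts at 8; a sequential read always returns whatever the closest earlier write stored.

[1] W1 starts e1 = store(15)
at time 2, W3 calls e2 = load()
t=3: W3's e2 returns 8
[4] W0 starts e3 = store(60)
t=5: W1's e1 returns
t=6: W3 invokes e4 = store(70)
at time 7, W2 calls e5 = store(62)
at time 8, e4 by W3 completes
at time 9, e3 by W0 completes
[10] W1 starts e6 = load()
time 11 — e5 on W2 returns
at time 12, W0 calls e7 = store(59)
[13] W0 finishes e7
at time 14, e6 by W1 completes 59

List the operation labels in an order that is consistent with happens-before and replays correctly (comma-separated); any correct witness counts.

after step 1 (e2 load() → 8): value 8
after step 2 (e1 store(15)): value 15
after step 3 (e3 store(60)): value 60
after step 4 (e4 store(70)): value 70
after step 5 (e5 store(62)): value 62
after step 6 (e7 store(59)): value 59
after step 7 (e6 load() → 59): value 59

e2, e1, e3, e4, e5, e7, e6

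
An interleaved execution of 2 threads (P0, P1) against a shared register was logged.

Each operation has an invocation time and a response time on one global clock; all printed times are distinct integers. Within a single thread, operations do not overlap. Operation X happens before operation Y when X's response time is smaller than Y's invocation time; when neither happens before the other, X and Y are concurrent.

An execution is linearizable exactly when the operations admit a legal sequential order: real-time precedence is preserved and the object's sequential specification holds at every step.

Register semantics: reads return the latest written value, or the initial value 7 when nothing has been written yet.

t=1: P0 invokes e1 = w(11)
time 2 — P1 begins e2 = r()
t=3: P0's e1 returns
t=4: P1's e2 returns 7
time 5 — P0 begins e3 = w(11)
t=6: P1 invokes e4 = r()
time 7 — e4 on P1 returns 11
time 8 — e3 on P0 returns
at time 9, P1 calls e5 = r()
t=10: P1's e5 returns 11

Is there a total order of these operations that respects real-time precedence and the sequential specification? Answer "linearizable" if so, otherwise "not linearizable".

a witness: e2, e1, e3, e4, e5
1. e2 r() → 7, leaving value 7
2. e1 w(11), leaving value 11
3. e3 w(11), leaving value 11
4. e4 r() → 11, leaving value 11
5. e5 r() → 11, leaving value 11

linearizable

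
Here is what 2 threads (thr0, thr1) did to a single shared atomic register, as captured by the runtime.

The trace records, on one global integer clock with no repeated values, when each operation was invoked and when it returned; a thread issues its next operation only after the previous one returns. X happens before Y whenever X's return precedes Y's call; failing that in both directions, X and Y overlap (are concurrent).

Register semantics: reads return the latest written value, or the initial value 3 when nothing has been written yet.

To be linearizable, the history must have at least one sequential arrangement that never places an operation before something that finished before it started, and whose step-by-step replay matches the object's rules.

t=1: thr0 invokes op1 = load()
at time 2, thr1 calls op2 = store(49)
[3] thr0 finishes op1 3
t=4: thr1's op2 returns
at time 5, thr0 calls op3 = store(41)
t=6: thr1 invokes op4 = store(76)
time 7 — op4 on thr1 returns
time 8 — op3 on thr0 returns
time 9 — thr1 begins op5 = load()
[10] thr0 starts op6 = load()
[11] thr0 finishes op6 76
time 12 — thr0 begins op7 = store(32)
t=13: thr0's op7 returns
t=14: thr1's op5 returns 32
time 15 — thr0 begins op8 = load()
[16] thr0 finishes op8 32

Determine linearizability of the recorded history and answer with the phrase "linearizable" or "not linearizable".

linearizable

a witness: op1, op2, op3, op4, op6, op7, op5, op8
1. op1 load() → 3, leaving value 3
2. op2 store(49), leaving value 49
3. op3 store(41), leaving value 41
4. op4 store(76), leaving value 76
5. op6 load() → 76, leaving value 76
6. op7 store(32), leaving value 32
7. op5 load() → 32, leaving value 32
8. op8 load() → 32, leaving value 32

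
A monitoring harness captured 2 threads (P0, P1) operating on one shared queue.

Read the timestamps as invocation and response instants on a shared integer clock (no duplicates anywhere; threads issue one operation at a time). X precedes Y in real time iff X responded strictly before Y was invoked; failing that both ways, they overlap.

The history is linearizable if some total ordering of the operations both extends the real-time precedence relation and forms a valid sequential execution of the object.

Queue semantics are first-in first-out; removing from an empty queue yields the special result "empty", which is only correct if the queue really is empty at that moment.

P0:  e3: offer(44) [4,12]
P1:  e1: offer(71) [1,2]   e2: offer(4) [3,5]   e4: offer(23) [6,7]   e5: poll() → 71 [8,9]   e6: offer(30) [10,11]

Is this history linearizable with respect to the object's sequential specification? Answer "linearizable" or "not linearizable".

linearizable

a witness: e1, e2, e3, e4, e5, e6
step 1: e1 offer(71) — queue <71>
step 2: e2 offer(4) — queue <71,4>
step 3: e3 offer(44) — queue <71,4,44>
step 4: e4 offer(23) — queue <71,4,44,23>
step 5: e5 poll() → 71 — queue <4,44,23>
step 6: e6 offer(30) — queue <4,44,23,30>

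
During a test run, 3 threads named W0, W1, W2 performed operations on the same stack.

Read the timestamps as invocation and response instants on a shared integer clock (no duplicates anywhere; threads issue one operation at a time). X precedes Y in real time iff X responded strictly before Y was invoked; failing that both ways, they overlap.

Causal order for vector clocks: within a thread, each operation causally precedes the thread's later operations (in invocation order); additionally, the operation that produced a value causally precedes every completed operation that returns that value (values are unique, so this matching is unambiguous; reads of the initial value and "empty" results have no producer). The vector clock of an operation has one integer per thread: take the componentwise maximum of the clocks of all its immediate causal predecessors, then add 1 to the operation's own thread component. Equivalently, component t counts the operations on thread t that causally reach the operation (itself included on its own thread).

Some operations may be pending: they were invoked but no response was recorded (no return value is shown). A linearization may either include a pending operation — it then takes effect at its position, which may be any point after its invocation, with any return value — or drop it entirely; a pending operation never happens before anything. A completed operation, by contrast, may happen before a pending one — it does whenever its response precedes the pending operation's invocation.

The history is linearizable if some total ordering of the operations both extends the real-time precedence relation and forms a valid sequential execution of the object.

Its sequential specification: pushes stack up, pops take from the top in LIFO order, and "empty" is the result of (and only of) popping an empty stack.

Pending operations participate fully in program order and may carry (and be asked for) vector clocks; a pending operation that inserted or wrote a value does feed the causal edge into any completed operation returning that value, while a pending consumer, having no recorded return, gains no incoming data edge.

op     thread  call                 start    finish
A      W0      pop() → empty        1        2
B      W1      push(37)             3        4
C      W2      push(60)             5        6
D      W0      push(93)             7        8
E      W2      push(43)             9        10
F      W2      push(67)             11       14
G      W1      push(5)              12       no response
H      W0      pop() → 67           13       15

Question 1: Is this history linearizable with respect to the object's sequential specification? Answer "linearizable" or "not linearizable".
linearizable

witness order: A, B, C, D, E, F, H
after step 1 (A pop() → empty): stack <>
after step 2 (B push(37)): stack <37>
after step 3 (C push(60)): stack <37,60>
after step 4 (D push(93)): stack <37,60,93>
after step 5 (E push(43)): stack <37,60,93,43>
after step 6 (F push(67)): stack <37,60,93,43,67>
after step 7 (H pop() → 67): stack <37,60,93,43>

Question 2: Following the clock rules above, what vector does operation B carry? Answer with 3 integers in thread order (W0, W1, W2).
(0, 1, 0)

C, invoked 5, has no incoming edges; only W2's bump applies → (0, 0, 1)
B, invoked 3, has no incoming edges; only W1's bump applies → (0, 1, 0)
A, invoked 1, has no incoming edges; only W0's bump applies → (1, 0, 0)
E (invocation 9): componentwise max over VC(C)=(0, 0, 1), +1 at W2, giving (0, 0, 2)
G (invocation 12): componentwise max over VC(B)=(0, 1, 0), +1 at W1, giving (0, 2, 0)
D (invocation 7): componentwise max over VC(A)=(1, 0, 0), +1 at W0, giving (2, 0, 0)
F (invocation 11): componentwise max over VC(E)=(0, 0, 2), +1 at W2, giving (0, 0, 3)
H (invocation 13): componentwise max over VC(D)=(2, 0, 0), VC(F)=(0, 0, 3), +1 at W0, giving (3, 0, 3)
target: VC(B) = (0, 1, 0)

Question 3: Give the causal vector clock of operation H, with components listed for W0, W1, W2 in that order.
(3, 0, 3)

VC(C, invoked at 5): no causal predecessors; +1 on W2 → (0, 0, 1)
VC(B, invoked at 3): no causal predecessors; +1 on W1 → (0, 1, 0)
VC(A, invoked at 1): no causal predecessors; +1 on W0 → (1, 0, 0)
merge at E (invoked 9): VC(C)=(0, 0, 1), own-thread bump on W2 → (0, 0, 2)
merge at G (invoked 12): VC(B)=(0, 1, 0), own-thread bump on W1 → (0, 2, 0)
merge at D (invoked 7): VC(A)=(1, 0, 0), own-thread bump on W0 → (2, 0, 0)
merge at F (invoked 11): VC(E)=(0, 0, 2), own-thread bump on W2 → (0, 0, 3)
merge at H (invoked 13): VC(D)=(2, 0, 0), VC(F)=(0, 0, 3), own-thread bump on W0 → (3, 0, 3)
target: VC(H) = (3, 0, 3)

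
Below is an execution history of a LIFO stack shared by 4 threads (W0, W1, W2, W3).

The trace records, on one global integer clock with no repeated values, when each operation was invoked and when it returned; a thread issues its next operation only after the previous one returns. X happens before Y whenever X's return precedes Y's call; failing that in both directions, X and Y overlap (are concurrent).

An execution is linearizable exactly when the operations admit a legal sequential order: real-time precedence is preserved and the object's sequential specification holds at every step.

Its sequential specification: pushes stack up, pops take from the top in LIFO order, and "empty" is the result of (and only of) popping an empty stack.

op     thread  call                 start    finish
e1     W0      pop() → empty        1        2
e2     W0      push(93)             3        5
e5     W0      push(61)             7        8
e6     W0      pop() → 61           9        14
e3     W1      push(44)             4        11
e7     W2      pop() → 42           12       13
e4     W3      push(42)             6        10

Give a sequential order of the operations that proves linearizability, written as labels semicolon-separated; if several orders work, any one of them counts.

1. e1 pop() → empty, leaving stack <>
2. e2 push(93), leaving stack <93>
3. e3 push(44), leaving stack <93,44>
4. e4 push(42), leaving stack <93,44,42>
5. e5 push(61), leaving stack <93,44,42,61>
6. e6 pop() → 61, leaving stack <93,44,42>
7. e7 pop() → 42, leaving stack <93,44>

e1; e2; e3; e4; e5; e6; e7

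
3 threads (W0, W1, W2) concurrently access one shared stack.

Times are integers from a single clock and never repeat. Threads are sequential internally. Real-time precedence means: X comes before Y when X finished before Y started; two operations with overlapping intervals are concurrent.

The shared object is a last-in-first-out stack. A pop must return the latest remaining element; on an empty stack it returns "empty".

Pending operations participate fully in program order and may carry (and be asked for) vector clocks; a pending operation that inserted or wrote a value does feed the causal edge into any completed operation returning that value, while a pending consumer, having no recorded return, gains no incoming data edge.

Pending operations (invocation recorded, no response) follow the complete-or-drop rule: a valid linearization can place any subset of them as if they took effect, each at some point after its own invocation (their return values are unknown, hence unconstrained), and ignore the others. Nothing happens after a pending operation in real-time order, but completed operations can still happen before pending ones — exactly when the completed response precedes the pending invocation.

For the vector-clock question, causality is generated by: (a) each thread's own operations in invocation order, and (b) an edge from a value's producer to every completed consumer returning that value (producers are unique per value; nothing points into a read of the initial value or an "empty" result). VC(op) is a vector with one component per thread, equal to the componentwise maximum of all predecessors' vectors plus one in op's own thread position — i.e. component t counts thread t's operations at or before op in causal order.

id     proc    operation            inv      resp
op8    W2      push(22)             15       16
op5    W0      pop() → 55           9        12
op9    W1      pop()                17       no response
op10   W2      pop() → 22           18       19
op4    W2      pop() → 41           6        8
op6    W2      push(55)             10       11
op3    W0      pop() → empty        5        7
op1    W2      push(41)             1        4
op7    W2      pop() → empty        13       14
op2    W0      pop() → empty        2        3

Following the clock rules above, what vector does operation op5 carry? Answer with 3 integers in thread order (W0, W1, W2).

(3, 0, 3)

VC(op1, invoked at 1): no causal predecessors; +1 on W2 → (0, 0, 1)
VC(op9, invoked at 17): no causal predecessors; +1 on W1 → (0, 1, 0)
VC(op2, invoked at 2): no causal predecessors; +1 on W0 → (1, 0, 0)
op4 (invocation 6): componentwise max over VC(op1)=(0, 0, 1), +1 at W2, giving (0, 0, 2)
op3 (invocation 5): componentwise max over VC(op2)=(1, 0, 0), +1 at W0, giving (2, 0, 0)
op6 (invocation 10): componentwise max over VC(op4)=(0, 0, 2), +1 at W2, giving (0, 0, 3)
op7 (invocation 13): componentwise max over VC(op6)=(0, 0, 3), +1 at W2, giving (0, 0, 4)
op8 (invocation 15): componentwise max over VC(op7)=(0, 0, 4), +1 at W2, giving (0, 0, 5)
op10 (invocation 18): componentwise max over VC(op8)=(0, 0, 5), +1 at W2, giving (0, 0, 6)
op5 (invocation 9): componentwise max over VC(op3)=(2, 0, 0), VC(op6)=(0, 0, 3), +1 at W0, giving (3, 0, 3)
target: VC(op5) = (3, 0, 3)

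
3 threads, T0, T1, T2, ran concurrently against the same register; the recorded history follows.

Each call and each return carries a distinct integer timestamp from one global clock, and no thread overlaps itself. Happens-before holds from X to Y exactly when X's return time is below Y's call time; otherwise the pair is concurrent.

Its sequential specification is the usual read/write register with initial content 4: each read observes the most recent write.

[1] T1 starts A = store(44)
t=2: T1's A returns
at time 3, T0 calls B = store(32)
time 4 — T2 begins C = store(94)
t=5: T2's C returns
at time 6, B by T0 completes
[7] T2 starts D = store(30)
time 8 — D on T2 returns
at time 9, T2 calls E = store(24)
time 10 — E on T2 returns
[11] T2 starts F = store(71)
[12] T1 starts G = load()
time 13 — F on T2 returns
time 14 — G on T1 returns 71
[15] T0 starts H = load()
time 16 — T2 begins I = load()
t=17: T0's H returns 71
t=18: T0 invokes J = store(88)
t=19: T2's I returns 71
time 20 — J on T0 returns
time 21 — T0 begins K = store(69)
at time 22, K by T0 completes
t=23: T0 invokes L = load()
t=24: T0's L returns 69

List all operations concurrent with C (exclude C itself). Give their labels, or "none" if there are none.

B

overlap test against C [4,5]: concurrent iff the interval meets 4..5
A [1,2]: before
B [3,6]: concurrent
D [7,8]: after
E [9,10]: after
F [11,13]: after
G [12,14]: after
H [15,17]: after
I [16,19]: after
J [18,20]: after
K [21,22]: after
L [23,24]: after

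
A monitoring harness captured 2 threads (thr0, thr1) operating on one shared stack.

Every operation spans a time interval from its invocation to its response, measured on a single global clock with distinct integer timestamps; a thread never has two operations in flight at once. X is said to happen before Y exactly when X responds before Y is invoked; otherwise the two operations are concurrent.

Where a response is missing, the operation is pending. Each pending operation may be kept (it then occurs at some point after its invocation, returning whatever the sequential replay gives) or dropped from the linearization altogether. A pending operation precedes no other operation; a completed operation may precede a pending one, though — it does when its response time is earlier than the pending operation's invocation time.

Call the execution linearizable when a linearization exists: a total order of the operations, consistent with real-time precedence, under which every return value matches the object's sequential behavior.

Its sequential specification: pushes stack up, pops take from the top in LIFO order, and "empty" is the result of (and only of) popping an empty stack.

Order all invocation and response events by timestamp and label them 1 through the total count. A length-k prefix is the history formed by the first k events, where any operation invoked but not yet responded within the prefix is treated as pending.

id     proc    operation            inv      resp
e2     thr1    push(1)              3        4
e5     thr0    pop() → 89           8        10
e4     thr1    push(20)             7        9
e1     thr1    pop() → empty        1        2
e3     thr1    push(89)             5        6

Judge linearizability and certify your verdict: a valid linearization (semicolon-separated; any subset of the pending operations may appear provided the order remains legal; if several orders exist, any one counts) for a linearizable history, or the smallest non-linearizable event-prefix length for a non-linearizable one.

step 1: e1 pop() → empty — stack <>
step 2: e2 push(1) — stack <1>
step 3: e3 push(89) — stack <1,89>
step 4: e5 pop() → 89 — stack <1>
step 5: e4 push(20) — stack <1,20>

linearizable — witness: e1; e2; e3; e5; e4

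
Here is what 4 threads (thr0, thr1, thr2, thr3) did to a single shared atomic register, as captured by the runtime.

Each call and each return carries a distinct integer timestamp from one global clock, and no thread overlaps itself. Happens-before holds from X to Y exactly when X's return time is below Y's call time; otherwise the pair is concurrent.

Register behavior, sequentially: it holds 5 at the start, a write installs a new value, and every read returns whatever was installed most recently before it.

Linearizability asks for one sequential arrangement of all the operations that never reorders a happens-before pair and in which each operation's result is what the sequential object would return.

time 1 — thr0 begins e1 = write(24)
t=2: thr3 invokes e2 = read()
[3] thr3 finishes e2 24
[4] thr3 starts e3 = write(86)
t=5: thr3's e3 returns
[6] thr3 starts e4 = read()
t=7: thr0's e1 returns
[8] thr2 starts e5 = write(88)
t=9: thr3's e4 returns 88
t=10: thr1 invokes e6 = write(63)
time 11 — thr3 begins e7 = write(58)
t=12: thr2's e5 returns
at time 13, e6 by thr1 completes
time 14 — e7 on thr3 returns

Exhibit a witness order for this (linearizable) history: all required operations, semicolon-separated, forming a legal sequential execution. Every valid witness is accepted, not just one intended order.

e1; e2; e3; e5; e4; e6; e7

1. e1 write(24), leaving value 24
2. e2 read() → 24, leaving value 24
3. e3 write(86), leaving value 86
4. e5 write(88), leaving value 88
5. e4 read() → 88, leaving value 88
6. e6 write(63), leaving value 63
7. e7 write(58), leaving value 58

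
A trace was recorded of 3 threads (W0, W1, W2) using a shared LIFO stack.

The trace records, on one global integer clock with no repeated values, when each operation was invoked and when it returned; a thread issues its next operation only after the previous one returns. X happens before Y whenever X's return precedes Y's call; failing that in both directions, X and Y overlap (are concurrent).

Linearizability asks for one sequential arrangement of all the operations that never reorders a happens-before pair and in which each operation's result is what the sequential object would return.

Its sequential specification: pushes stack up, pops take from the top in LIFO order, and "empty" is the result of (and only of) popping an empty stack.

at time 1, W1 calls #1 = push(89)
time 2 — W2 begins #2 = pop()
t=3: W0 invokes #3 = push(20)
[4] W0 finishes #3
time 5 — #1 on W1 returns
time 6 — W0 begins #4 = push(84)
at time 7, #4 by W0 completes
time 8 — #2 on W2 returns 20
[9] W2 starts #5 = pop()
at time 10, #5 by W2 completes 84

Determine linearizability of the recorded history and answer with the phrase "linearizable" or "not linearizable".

a witness: #1, #3, #2, #4, #5
after step 1 (#1 push(89)): stack <89>
after step 2 (#3 push(20)): stack <89,20>
after step 3 (#2 pop() → 20): stack <89>
after step 4 (#4 push(84)): stack <89,84>
after step 5 (#5 pop() → 84): stack <89>

linearizable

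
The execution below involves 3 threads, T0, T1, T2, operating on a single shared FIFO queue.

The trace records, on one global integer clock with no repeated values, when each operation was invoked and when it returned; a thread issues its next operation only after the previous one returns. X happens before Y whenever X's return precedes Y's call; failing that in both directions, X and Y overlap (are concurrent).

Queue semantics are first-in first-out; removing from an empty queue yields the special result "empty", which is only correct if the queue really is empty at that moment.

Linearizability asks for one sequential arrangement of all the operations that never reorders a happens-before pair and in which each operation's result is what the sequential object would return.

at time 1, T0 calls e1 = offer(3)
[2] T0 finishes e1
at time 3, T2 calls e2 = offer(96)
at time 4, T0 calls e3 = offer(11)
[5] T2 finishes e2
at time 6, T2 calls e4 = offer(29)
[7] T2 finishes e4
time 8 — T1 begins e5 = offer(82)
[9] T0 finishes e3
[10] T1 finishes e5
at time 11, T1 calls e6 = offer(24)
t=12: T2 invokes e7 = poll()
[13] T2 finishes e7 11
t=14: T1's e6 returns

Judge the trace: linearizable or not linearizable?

prefix check: 1..12 passes, 1..13 fails once e7's time-13 response joins
real-time-consistent orders of the 6 completed operations: 4 — all fail the FIFO queue replay
include/drop combinations of the 1 pending operation (e6) were all tried; none helps
e.g. e1, e2, e3, e4, e5, e7 (pending dropped): illegal at step 6, since e7 poll() → 11 cannot apply there
e.g. e1, e2, e4, e3, e5, e7 (pending dropped): illegal at step 6, since e7 poll() → 11 cannot apply there

not linearizable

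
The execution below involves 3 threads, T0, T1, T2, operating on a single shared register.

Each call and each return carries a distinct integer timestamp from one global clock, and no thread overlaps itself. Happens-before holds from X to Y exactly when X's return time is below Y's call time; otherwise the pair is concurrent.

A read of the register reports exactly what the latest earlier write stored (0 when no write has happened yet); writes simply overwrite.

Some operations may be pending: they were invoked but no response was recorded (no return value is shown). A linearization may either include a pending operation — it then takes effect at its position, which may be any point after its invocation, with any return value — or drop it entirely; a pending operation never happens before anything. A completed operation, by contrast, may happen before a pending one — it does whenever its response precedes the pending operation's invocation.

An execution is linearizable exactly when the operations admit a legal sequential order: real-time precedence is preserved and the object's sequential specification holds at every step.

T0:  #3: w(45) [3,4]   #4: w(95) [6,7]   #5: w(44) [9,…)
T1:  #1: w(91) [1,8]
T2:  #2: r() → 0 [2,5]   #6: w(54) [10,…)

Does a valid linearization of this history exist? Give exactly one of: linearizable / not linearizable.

linearizable

a witness: #2, #1, #3, #4
1. #2 r() → 0, leaving value 0
2. #1 w(91), leaving value 91
3. #3 w(45), leaving value 45
4. #4 w(95), leaving value 95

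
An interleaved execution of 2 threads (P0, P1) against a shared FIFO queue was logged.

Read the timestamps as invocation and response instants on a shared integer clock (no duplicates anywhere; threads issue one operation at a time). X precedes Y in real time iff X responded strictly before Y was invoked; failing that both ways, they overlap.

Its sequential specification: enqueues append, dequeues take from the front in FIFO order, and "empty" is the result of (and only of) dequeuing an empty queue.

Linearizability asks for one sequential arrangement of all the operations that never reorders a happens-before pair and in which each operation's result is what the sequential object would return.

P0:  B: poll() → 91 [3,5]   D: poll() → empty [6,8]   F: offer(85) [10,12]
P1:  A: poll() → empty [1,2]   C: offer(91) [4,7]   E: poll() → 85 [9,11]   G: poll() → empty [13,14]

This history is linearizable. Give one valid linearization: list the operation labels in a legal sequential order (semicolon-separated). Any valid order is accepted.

1. A poll() → empty, leaving queue <>
2. C offer(91), leaving queue <91>
3. B poll() → 91, leaving queue <>
4. D poll() → empty, leaving queue <>
5. F offer(85), leaving queue <85>
6. E poll() → 85, leaving queue <>
7. G poll() → empty, leaving queue <>

A; C; B; D; F; E; G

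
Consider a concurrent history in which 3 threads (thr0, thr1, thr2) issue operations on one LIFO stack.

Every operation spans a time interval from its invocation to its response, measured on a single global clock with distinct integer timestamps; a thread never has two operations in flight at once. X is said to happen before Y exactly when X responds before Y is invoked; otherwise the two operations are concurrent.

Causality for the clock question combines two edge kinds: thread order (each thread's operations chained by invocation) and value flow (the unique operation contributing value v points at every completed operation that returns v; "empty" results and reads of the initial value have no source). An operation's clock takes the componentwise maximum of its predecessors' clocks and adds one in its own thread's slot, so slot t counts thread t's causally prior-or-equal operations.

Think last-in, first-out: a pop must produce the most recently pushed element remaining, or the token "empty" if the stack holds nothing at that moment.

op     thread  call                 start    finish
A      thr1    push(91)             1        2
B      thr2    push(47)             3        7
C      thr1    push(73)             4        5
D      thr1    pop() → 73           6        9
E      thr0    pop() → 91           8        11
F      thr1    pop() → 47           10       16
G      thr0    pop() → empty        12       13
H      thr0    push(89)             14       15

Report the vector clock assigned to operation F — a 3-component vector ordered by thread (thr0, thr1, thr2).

(0, 4, 1)

B (invocation 3): nothing precedes it; thr2's component alone gives (0, 0, 1)
A (invocation 1): nothing precedes it; thr1's component alone gives (0, 1, 0)
from VC(A)=(0, 1, 0), C (invoked 4) maxes components and bumps thr1 → (0, 2, 0)
from VC(A)=(0, 1, 0), E (invoked 8) maxes components and bumps thr0 → (1, 1, 0)
from VC(C)=(0, 2, 0), D (invoked 6) maxes components and bumps thr1 → (0, 3, 0)
from VC(E)=(1, 1, 0), G (invoked 12) maxes components and bumps thr0 → (2, 1, 0)
from VC(G)=(2, 1, 0), H (invoked 14) maxes components and bumps thr0 → (3, 1, 0)
from VC(B)=(0, 0, 1), VC(D)=(0, 3, 0), F (invoked 10) maxes components and bumps thr1 → (0, 4, 1)
target: VC(F) = (0, 4, 1)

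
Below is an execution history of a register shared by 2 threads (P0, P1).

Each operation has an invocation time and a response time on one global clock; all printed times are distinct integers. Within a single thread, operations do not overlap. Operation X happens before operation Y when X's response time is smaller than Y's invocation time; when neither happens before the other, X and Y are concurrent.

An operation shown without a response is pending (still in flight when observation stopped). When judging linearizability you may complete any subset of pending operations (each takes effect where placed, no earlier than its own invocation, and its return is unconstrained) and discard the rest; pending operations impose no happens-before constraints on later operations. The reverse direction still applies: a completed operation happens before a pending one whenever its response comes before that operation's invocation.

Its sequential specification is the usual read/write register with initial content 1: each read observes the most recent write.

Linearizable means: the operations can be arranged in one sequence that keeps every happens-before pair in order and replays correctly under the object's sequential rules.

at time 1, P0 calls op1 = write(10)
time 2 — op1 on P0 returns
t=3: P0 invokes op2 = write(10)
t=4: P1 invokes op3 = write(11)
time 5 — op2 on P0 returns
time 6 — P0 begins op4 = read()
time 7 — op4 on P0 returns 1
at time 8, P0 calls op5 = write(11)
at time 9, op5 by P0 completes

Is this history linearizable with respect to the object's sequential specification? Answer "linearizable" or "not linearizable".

not linearizable

prefix check: 1..6 passes, 1..7 fails once op4's time-7 response joins
the completed operations (3 total) allow one real-time order; the register replay rejects it
completion choices over the 1 pending operation (op3) were checked; none helps
one such order, op1, op2, op4 (pending dropped), breaks at step 3 where op4 read() → 1 is illegal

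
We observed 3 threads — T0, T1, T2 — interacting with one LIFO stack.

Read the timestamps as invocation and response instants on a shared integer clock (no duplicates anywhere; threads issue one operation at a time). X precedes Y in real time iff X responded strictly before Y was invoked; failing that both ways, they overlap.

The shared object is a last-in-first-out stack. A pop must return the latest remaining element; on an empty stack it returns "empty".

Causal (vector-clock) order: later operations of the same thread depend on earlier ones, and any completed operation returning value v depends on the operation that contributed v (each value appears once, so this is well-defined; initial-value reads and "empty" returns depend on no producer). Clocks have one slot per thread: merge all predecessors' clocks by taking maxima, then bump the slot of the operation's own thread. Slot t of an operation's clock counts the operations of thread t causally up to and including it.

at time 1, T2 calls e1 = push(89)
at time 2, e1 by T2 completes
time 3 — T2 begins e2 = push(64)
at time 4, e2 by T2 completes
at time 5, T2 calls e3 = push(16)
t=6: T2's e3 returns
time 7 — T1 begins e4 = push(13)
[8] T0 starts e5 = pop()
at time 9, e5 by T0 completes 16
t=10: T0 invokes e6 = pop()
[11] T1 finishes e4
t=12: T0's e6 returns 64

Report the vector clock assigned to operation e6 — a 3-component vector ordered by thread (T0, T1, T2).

e1, invoked 1, has no incoming edges; only T2's bump applies → (0, 0, 1)
e4, invoked 7, has no incoming edges; only T1's bump applies → (0, 1, 0)
from VC(e1)=(0, 0, 1), e2 (invoked 3) maxes components and bumps T2 → (0, 0, 2)
from VC(e2)=(0, 0, 2), e3 (invoked 5) maxes components and bumps T2 → (0, 0, 3)
from VC(e3)=(0, 0, 3), e5 (invoked 8) maxes components and bumps T0 → (1, 0, 3)
from VC(e2)=(0, 0, 2), VC(e5)=(1, 0, 3), e6 (invoked 10) maxes components and bumps T0 → (2, 0, 3)
target: VC(e6) = (2, 0, 3)

(2, 0, 3)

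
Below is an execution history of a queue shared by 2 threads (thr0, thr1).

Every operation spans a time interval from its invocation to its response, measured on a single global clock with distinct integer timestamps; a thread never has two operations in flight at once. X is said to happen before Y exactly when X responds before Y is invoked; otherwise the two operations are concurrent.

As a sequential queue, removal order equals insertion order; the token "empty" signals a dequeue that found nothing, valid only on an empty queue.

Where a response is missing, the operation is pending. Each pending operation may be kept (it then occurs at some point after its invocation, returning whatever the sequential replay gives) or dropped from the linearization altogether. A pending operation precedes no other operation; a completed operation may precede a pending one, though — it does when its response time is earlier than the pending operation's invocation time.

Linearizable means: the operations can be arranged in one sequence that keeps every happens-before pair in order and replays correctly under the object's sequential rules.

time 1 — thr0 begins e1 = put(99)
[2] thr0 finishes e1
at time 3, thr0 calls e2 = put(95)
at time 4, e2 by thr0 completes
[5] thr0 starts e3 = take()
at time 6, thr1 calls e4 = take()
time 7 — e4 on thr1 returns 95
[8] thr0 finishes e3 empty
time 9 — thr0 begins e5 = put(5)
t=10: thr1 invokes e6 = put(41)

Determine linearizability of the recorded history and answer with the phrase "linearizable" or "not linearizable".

not linearizable

already the first 8 events (up to e3's response at time 8) admit no linearization; the first 7 still do
the 4 completed operations admit 2 real-time orders; each fails the queue replay
one such order, e1, e2, e3, e4, breaks at step 3 where e3 take() → empty is illegal
one such order, e1, e2, e4, e3, breaks at step 3 where e4 take() → 95 is illegal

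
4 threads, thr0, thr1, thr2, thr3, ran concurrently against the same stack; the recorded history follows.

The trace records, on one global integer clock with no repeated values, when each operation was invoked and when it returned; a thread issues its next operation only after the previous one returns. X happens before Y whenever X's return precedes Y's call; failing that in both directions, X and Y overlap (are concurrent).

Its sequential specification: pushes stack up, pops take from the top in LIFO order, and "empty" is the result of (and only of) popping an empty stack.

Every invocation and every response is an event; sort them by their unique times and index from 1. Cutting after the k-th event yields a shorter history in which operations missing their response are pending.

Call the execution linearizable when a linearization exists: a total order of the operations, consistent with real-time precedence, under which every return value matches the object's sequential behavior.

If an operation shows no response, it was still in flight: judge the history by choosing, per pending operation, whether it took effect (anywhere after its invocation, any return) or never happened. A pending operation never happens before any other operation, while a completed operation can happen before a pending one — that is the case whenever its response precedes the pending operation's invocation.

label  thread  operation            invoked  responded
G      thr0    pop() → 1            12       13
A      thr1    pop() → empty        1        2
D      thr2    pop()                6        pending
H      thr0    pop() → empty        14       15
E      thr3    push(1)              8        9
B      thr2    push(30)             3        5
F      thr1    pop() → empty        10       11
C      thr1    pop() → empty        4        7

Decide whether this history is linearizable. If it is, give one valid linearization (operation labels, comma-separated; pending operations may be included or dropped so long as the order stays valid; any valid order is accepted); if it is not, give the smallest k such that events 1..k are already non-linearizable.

events 1..10 are fine; event 11 — the response of F at time 11 — makes the prefix non-linearizable
5 completed operations, 2 real-time-consistent orders — every stack replay fails
including or dropping the 1 pending operation (D) in any combination fails
take A, B, C, E, F (pending dropped): step 3 already fails, because C pop() → empty cannot occur there
take A, C, B, E, F (pending dropped): step 5 already fails, because F pop() → empty cannot occur there

not linearizable — minimal violating prefix: 11 events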